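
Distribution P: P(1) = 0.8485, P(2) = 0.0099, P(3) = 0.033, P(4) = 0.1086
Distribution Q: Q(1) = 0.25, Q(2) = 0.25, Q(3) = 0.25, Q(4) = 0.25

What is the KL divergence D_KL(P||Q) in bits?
1.2227 bits

D_KL(P||Q) = Σ P(x) log₂(P(x)/Q(x))

Computing term by term:
  P(1)·log₂(P(1)/Q(1)) = 0.8485·log₂(0.8485/0.25) = 1.49589
  P(2)·log₂(P(2)/Q(2)) = 0.0099·log₂(0.0099/0.25) = -0.04612
  P(3)·log₂(P(3)/Q(3)) = 0.033·log₂(0.033/0.25) = -0.09641
  P(4)·log₂(P(4)/Q(4)) = 0.1086·log₂(0.1086/0.25) = -0.13064

D_KL(P||Q) = 1.49589 - 0.04612 - 0.09641 - 0.13064 = 1.22272 ≈ 1.2227 bits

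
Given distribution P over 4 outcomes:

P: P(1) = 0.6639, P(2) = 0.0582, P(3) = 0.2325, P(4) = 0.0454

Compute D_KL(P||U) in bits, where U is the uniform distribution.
0.6770 bits

U(i) = 1/4 for all i

D_KL(P||U) = Σ P(x) log₂(P(x) / (1/4))
           = Σ P(x) log₂(P(x)) + log₂(4)
           = log₂(4) - H(P)

H(P) = -Σ P(x) log₂(P(x)):
  -P(1)·log₂(P(1)) = -(0.6639)·log₂(0.6639) = 0.39234
  -P(2)·log₂(P(2)) = -(0.0582)·log₂(0.0582) = 0.23879
  -P(3)·log₂(P(3)) = -(0.2325)·log₂(0.2325) = 0.48934
  -P(4)·log₂(P(4)) = -(0.0454)·log₂(0.0454) = 0.20254
H(P) = 0.39234 + 0.23879 + 0.48934 + 0.20254 = 1.32301 bits

log₂(4) = 2.00000 bits

D_KL(P||U) = 2.00000 - 1.32301 = 0.67699 ≈ 0.6770 bits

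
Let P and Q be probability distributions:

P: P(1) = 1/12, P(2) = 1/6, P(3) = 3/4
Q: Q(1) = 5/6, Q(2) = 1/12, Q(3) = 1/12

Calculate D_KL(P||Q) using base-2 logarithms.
2.2673 bits

D_KL(P||Q) = Σ P(x) log₂(P(x)/Q(x))

Computing term by term:
  P(1)·log₂(P(1)/Q(1)) = (1/12)·log₂((1/12)/(5/6)) = -0.27683
  P(2)·log₂(P(2)/Q(2)) = (1/6)·log₂((1/6)/(1/12)) = 0.16667
  P(3)·log₂(P(3)/Q(3)) = (3/4)·log₂((3/4)/(1/12)) = 2.37744

D_KL(P||Q) = -0.27683 + 0.16667 + 2.37744 = 2.26728 ≈ 2.2673 bits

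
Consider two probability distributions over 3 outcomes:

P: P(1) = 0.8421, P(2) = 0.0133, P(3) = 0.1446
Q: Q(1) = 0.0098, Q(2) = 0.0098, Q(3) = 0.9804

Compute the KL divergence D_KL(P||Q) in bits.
5.0171 bits

D_KL(P||Q) = Σ P(x) log₂(P(x)/Q(x))

Computing term by term:
  P(1)·log₂(P(1)/Q(1)) = 0.8421·log₂(0.8421/0.0098) = 5.41055
  P(2)·log₂(P(2)/Q(2)) = 0.0133·log₂(0.0133/0.0098) = 0.00586
  P(3)·log₂(P(3)/Q(3)) = 0.1446·log₂(0.1446/0.9804) = -0.39928

D_KL(P||Q) = 5.41055 + 0.00586 - 0.39928 = 5.01713 ≈ 5.0171 bits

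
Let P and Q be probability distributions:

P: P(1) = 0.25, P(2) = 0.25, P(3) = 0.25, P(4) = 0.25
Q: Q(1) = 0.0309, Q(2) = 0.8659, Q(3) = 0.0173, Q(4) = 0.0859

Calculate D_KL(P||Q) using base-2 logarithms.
1.6546 bits

D_KL(P||Q) = Σ P(x) log₂(P(x)/Q(x))

Computing term by term:
  P(1)·log₂(P(1)/Q(1)) = 0.25·log₂(0.25/0.0309) = 0.75406
  P(2)·log₂(P(2)/Q(2)) = 0.25·log₂(0.25/0.8659) = -0.44807
  P(3)·log₂(P(3)/Q(3)) = 0.25·log₂(0.25/0.0173) = 0.96327
  P(4)·log₂(P(4)/Q(4)) = 0.25·log₂(0.25/0.0859) = 0.38530

D_KL(P||Q) = 0.75406 - 0.44807 + 0.96327 + 0.38530 = 1.65456 ≈ 1.6546 bits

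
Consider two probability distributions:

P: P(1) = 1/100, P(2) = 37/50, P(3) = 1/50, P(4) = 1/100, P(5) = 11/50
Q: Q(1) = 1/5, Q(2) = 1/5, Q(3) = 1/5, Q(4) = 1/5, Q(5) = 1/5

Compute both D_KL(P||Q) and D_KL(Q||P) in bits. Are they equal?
D_KL(P||Q) = 1.2741 bits, D_KL(Q||P) = 1.9882 bits. No, they are not equal.

D_KL(P||Q) = Σ P(x) log₂(P(x)/Q(x))

Computing term by term:
  P(1)·log₂(P(1)/Q(1)) = (1/100)·log₂((1/100)/(1/5)) = -0.04322
  P(2)·log₂(P(2)/Q(2)) = (37/50)·log₂((37/50)/(1/5)) = 1.39677
  P(3)·log₂(P(3)/Q(3)) = (1/50)·log₂((1/50)/(1/5)) = -0.06644
  P(4)·log₂(P(4)/Q(4)) = (1/100)·log₂((1/100)/(1/5)) = -0.04322
  P(5)·log₂(P(5)/Q(5)) = (11/50)·log₂((11/50)/(1/5)) = 0.03025

D_KL(P||Q) = -0.04322 + 1.39677 - 0.06644 - 0.04322 + 0.03025 = 1.27414 ≈ 1.2741 bits

D_KL(Q||P) = Σ Q(x) log₂(Q(x)/P(x))

Computing term by term:
  Q(1)·log₂(Q(1)/P(1)) = (1/5)·log₂((1/5)/(1/100)) = 0.86439
  Q(2)·log₂(Q(2)/P(2)) = (1/5)·log₂((1/5)/(37/50)) = -0.37751
  Q(3)·log₂(Q(3)/P(3)) = (1/5)·log₂((1/5)/(1/50)) = 0.66439
  Q(4)·log₂(Q(4)/P(4)) = (1/5)·log₂((1/5)/(1/100)) = 0.86439
  Q(5)·log₂(Q(5)/P(5)) = (1/5)·log₂((1/5)/(11/50)) = -0.02750

D_KL(Q||P) = 0.86439 - 0.37751 + 0.66439 + 0.86439 - 0.02750 = 1.98816 ≈ 1.9882 bits

These are NOT equal (difference: 0.7141 bits). KL divergence is asymmetric: D_KL(P||Q) ≠ D_KL(Q||P) in general.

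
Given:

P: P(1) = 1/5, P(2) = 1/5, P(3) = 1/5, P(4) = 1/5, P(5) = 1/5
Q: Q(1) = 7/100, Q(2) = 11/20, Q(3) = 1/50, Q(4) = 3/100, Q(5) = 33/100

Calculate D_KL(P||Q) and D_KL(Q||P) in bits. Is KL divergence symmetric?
D_KL(P||Q) = 1.0783 bits, D_KL(Q||P) = 0.7865 bits. No, KL divergence is not symmetric.

D_KL(P||Q) = Σ P(x) log₂(P(x)/Q(x))

Computing term by term:
  P(1)·log₂(P(1)/Q(1)) = (1/5)·log₂((1/5)/(7/100)) = 0.30291
  P(2)·log₂(P(2)/Q(2)) = (1/5)·log₂((1/5)/(11/20)) = -0.29189
  P(3)·log₂(P(3)/Q(3)) = (1/5)·log₂((1/5)/(1/50)) = 0.66439
  P(4)·log₂(P(4)/Q(4)) = (1/5)·log₂((1/5)/(3/100)) = 0.54739
  P(5)·log₂(P(5)/Q(5)) = (1/5)·log₂((1/5)/(33/100)) = -0.14449

D_KL(P||Q) = 0.30291 - 0.29189 + 0.66439 + 0.54739 - 0.14449 = 1.07831 ≈ 1.0783 bits

D_KL(Q||P) = Σ Q(x) log₂(Q(x)/P(x))

Computing term by term:
  Q(1)·log₂(Q(1)/P(1)) = (7/100)·log₂((7/100)/(1/5)) = -0.10602
  Q(2)·log₂(Q(2)/P(2)) = (11/20)·log₂((11/20)/(1/5)) = 0.80269
  Q(3)·log₂(Q(3)/P(3)) = (1/50)·log₂((1/50)/(1/5)) = -0.06644
  Q(4)·log₂(Q(4)/P(4)) = (3/100)·log₂((3/100)/(1/5)) = -0.08211
  Q(5)·log₂(Q(5)/P(5)) = (33/100)·log₂((33/100)/(1/5)) = 0.23841

D_KL(Q||P) = -0.10602 + 0.80269 - 0.06644 - 0.08211 + 0.23841 = 0.78653 ≈ 0.7865 bits

These are NOT equal (difference: 0.2918 bits). KL divergence is asymmetric: D_KL(P||Q) ≠ D_KL(Q||P) in general.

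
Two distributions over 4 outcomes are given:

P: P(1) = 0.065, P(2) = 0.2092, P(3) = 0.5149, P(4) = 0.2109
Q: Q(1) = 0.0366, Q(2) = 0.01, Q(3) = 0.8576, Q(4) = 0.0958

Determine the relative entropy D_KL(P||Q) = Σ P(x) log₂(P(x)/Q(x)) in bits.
0.8327 bits

D_KL(P||Q) = Σ P(x) log₂(P(x)/Q(x))

Computing term by term:
  P(1)·log₂(P(1)/Q(1)) = 0.065·log₂(0.065/0.0366) = 0.05386
  P(2)·log₂(P(2)/Q(2)) = 0.2092·log₂(0.2092/0.01) = 0.91772
  P(3)·log₂(P(3)/Q(3)) = 0.5149·log₂(0.5149/0.8576) = -0.37897
  P(4)·log₂(P(4)/Q(4)) = 0.2109·log₂(0.2109/0.0958) = 0.24010

D_KL(P||Q) = 0.05386 + 0.91772 - 0.37897 + 0.24010 = 0.83271 ≈ 0.8327 bits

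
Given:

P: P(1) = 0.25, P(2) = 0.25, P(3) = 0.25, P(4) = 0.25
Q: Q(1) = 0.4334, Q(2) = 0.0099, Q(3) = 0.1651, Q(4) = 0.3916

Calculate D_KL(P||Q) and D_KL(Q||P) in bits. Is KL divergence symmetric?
D_KL(P||Q) = 0.9539 bits, D_KL(Q||P) = 0.4526 bits. No, KL divergence is not symmetric.

D_KL(P||Q) = Σ P(x) log₂(P(x)/Q(x))

Computing term by term:
  P(1)·log₂(P(1)/Q(1)) = 0.25·log₂(0.25/0.4334) = -0.19844
  P(2)·log₂(P(2)/Q(2)) = 0.25·log₂(0.25/0.0099) = 1.16459
  P(3)·log₂(P(3)/Q(3)) = 0.25·log₂(0.25/0.1651) = 0.14965
  P(4)·log₂(P(4)/Q(4)) = 0.25·log₂(0.25/0.3916) = -0.16186

D_KL(P||Q) = -0.19844 + 1.16459 + 0.14965 - 0.16186 = 0.95394 ≈ 0.9539 bits

D_KL(Q||P) = Σ Q(x) log₂(Q(x)/P(x))

Computing term by term:
  Q(1)·log₂(Q(1)/P(1)) = 0.4334·log₂(0.4334/0.25) = 0.34402
  Q(2)·log₂(Q(2)/P(2)) = 0.0099·log₂(0.0099/0.25) = -0.04612
  Q(3)·log₂(Q(3)/P(3)) = 0.1651·log₂(0.1651/0.25) = -0.09883
  Q(4)·log₂(Q(4)/P(4)) = 0.3916·log₂(0.3916/0.25) = 0.25354

D_KL(Q||P) = 0.34402 - 0.04612 - 0.09883 + 0.25354 = 0.45261 ≈ 0.4526 bits

These are NOT equal (difference: 0.5013 bits). KL divergence is asymmetric: D_KL(P||Q) ≠ D_KL(Q||P) in general.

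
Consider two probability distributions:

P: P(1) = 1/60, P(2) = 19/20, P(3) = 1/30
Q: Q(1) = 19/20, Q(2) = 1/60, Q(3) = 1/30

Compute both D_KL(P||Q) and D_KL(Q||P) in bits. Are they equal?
D_KL(P||Q) = 5.4440 bits, D_KL(Q||P) = 5.4440 bits. Yes, in this case they are equal (although KL divergence is not symmetric in general).

D_KL(P||Q) = Σ P(x) log₂(P(x)/Q(x))

Computing term by term:
  P(1)·log₂(P(1)/Q(1)) = (1/60)·log₂((1/60)/(19/20)) = -0.09721
  P(2)·log₂(P(2)/Q(2)) = (19/20)·log₂((19/20)/(1/60)) = 5.54125
  P(3)·log₂(P(3)/Q(3)) = (1/30)·log₂((1/30)/(1/30)) = 0.00000

D_KL(P||Q) = -0.09721 + 5.54125 + 0.00000 = 5.44404 ≈ 5.4440 bits

D_KL(Q||P) = Σ Q(x) log₂(Q(x)/P(x))

Computing term by term:
  Q(1)·log₂(Q(1)/P(1)) = (19/20)·log₂((19/20)/(1/60)) = 5.54125
  Q(2)·log₂(Q(2)/P(2)) = (1/60)·log₂((1/60)/(19/20)) = -0.09721
  Q(3)·log₂(Q(3)/P(3)) = (1/30)·log₂((1/30)/(1/30)) = 0.00000

D_KL(Q||P) = 5.54125 - 0.09721 + 0.00000 = 5.44404 ≈ 5.4440 bits

These ARE equal here. Q is P with outcomes relabeled (Q(1) = P(2), Q(2) = P(1)) by a relabeling that is its own inverse, so the two sums contain exactly the same terms in a different order. This is a special case — KL divergence is not symmetric in general: D_KL(P||Q) ≠ D_KL(Q||P) for most P, Q.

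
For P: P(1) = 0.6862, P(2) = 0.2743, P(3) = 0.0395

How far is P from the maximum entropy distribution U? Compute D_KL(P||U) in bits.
0.5161 bits

U(i) = 1/3 for all i

D_KL(P||U) = Σ P(x) log₂(P(x) / (1/3))
           = Σ P(x) log₂(P(x)) + log₂(3)
           = log₂(3) - H(P)

H(P) = -Σ P(x) log₂(P(x)):
  -P(1)·log₂(P(1)) = -(0.6862)·log₂(0.6862) = 0.37281
  -P(2)·log₂(P(2)) = -(0.2743)·log₂(0.2743) = 0.51189
  -P(3)·log₂(P(3)) = -(0.0395)·log₂(0.0395) = 0.18415
H(P) = 0.37281 + 0.51189 + 0.18415 = 1.06885 bits

log₂(3) = 1.58496 bits

D_KL(P||U) = 1.58496 - 1.06885 = 0.51611 ≈ 0.5161 bits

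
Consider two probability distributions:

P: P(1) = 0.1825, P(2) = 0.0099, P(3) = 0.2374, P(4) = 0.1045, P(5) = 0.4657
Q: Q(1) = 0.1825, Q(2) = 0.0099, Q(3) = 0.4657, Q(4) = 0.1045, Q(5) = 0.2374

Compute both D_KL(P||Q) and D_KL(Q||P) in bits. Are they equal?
D_KL(P||Q) = 0.2219 bits, D_KL(Q||P) = 0.2219 bits. Yes, in this case they are equal (although KL divergence is not symmetric in general).

D_KL(P||Q) = Σ P(x) log₂(P(x)/Q(x))

Computing term by term:
  P(1)·log₂(P(1)/Q(1)) = 0.1825·log₂(0.1825/0.1825) = 0.00000
  P(2)·log₂(P(2)/Q(2)) = 0.0099·log₂(0.0099/0.0099) = 0.00000
  P(3)·log₂(P(3)/Q(3)) = 0.2374·log₂(0.2374/0.4657) = -0.23077
  P(4)·log₂(P(4)/Q(4)) = 0.1045·log₂(0.1045/0.1045) = 0.00000
  P(5)·log₂(P(5)/Q(5)) = 0.4657·log₂(0.4657/0.2374) = 0.45270

D_KL(P||Q) = 0.00000 + 0.00000 - 0.23077 + 0.00000 + 0.45270 = 0.22193 ≈ 0.2219 bits

D_KL(Q||P) = Σ Q(x) log₂(Q(x)/P(x))

Computing term by term:
  Q(1)·log₂(Q(1)/P(1)) = 0.1825·log₂(0.1825/0.1825) = 0.00000
  Q(2)·log₂(Q(2)/P(2)) = 0.0099·log₂(0.0099/0.0099) = 0.00000
  Q(3)·log₂(Q(3)/P(3)) = 0.4657·log₂(0.4657/0.2374) = 0.45270
  Q(4)·log₂(Q(4)/P(4)) = 0.1045·log₂(0.1045/0.1045) = 0.00000
  Q(5)·log₂(Q(5)/P(5)) = 0.2374·log₂(0.2374/0.4657) = -0.23077

D_KL(Q||P) = 0.00000 + 0.00000 + 0.45270 + 0.00000 - 0.23077 = 0.22193 ≈ 0.2219 bits

These ARE equal here. Q is P with outcomes relabeled (Q(3) = P(5), Q(5) = P(3)) by a relabeling that is its own inverse, so the two sums contain exactly the same terms in a different order. This is a special case — KL divergence is not symmetric in general: D_KL(P||Q) ≠ D_KL(Q||P) for most P, Q.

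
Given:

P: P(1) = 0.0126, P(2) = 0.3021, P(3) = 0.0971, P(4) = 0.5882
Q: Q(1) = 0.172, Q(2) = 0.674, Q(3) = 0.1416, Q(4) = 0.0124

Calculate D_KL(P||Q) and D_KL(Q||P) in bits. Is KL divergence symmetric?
D_KL(P||Q) = 2.8249 bits, D_KL(Q||P) = 1.4369 bits. No, KL divergence is not symmetric.

D_KL(P||Q) = Σ P(x) log₂(P(x)/Q(x))

Computing term by term:
  P(1)·log₂(P(1)/Q(1)) = 0.0126·log₂(0.0126/0.172) = -0.04751
  P(2)·log₂(P(2)/Q(2)) = 0.3021·log₂(0.3021/0.674) = -0.34975
  P(3)·log₂(P(3)/Q(3)) = 0.0971·log₂(0.0971/0.1416) = -0.05285
  P(4)·log₂(P(4)/Q(4)) = 0.5882·log₂(0.5882/0.0124) = 3.27504

D_KL(P||Q) = -0.04751 - 0.34975 - 0.05285 + 3.27504 = 2.82493 ≈ 2.8249 bits

D_KL(Q||P) = Σ Q(x) log₂(Q(x)/P(x))

Computing term by term:
  Q(1)·log₂(Q(1)/P(1)) = 0.172·log₂(0.172/0.0126) = 0.64860
  Q(2)·log₂(Q(2)/P(2)) = 0.674·log₂(0.674/0.3021) = 0.78030
  Q(3)·log₂(Q(3)/P(3)) = 0.1416·log₂(0.1416/0.0971) = 0.07707
  Q(4)·log₂(Q(4)/P(4)) = 0.0124·log₂(0.0124/0.5882) = -0.06904

D_KL(Q||P) = 0.64860 + 0.78030 + 0.07707 - 0.06904 = 1.43693 ≈ 1.4369 bits

These are NOT equal (difference: 1.3880 bits). KL divergence is asymmetric: D_KL(P||Q) ≠ D_KL(Q||P) in general.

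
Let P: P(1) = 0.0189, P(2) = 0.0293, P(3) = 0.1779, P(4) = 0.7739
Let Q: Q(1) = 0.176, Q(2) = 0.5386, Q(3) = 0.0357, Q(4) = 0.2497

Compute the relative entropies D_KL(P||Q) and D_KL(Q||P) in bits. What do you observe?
D_KL(P||Q) = 1.4913 bits, D_KL(Q||P) = 2.3386 bits. The two directions give different values (D_KL(Q||P) exceeds D_KL(P||Q) by 0.8473 bits): KL divergence is asymmetric.

D_KL(P||Q) = Σ P(x) log₂(P(x)/Q(x))

Computing term by term:
  P(1)·log₂(P(1)/Q(1)) = 0.0189·log₂(0.0189/0.176) = -0.06084
  P(2)·log₂(P(2)/Q(2)) = 0.0293·log₂(0.0293/0.5386) = -0.12307
  P(3)·log₂(P(3)/Q(3)) = 0.1779·log₂(0.1779/0.0357) = 0.41221
  P(4)·log₂(P(4)/Q(4)) = 0.7739·log₂(0.7739/0.2497) = 1.26297

D_KL(P||Q) = -0.06084 - 0.12307 + 0.41221 + 1.26297 = 1.49127 ≈ 1.4913 bits

D_KL(Q||P) = Σ Q(x) log₂(Q(x)/P(x))

Computing term by term:
  Q(1)·log₂(Q(1)/P(1)) = 0.176·log₂(0.176/0.0189) = 0.56656
  Q(2)·log₂(Q(2)/P(2)) = 0.5386·log₂(0.5386/0.0293) = 2.26225
  Q(3)·log₂(Q(3)/P(3)) = 0.0357·log₂(0.0357/0.1779) = -0.08272
  Q(4)·log₂(Q(4)/P(4)) = 0.2497·log₂(0.2497/0.7739) = -0.40750

D_KL(Q||P) = 0.56656 + 2.26225 - 0.08272 - 0.40750 = 2.33859 ≈ 2.3386 bits

These are NOT equal (difference: 0.8473 bits). KL divergence is asymmetric: D_KL(P||Q) ≠ D_KL(Q||P) in general.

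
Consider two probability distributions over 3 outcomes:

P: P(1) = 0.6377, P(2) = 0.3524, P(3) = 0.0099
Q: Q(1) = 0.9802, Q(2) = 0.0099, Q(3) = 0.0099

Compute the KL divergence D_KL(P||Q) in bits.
1.4206 bits

D_KL(P||Q) = Σ P(x) log₂(P(x)/Q(x))

Computing term by term:
  P(1)·log₂(P(1)/Q(1)) = 0.6377·log₂(0.6377/0.9802) = -0.39550
  P(2)·log₂(P(2)/Q(2)) = 0.3524·log₂(0.3524/0.0099) = 1.81614
  P(3)·log₂(P(3)/Q(3)) = 0.0099·log₂(0.0099/0.0099) = 0.00000

D_KL(P||Q) = -0.39550 + 1.81614 + 0.00000 = 1.42064 ≈ 1.4206 bits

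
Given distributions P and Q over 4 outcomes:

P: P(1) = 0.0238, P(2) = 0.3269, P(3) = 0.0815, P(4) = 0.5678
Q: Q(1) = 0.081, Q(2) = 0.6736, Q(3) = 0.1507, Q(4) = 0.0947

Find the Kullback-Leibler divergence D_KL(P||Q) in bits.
1.0119 bits

D_KL(P||Q) = Σ P(x) log₂(P(x)/Q(x))

Computing term by term:
  P(1)·log₂(P(1)/Q(1)) = 0.0238·log₂(0.0238/0.081) = -0.04205
  P(2)·log₂(P(2)/Q(2)) = 0.3269·log₂(0.3269/0.6736) = -0.34097
  P(3)·log₂(P(3)/Q(3)) = 0.0815·log₂(0.0815/0.1507) = -0.07227
  P(4)·log₂(P(4)/Q(4)) = 0.5678·log₂(0.5678/0.0947) = 1.46716

D_KL(P||Q) = -0.04205 - 0.34097 - 0.07227 + 1.46716 = 1.01187 ≈ 1.0119 bits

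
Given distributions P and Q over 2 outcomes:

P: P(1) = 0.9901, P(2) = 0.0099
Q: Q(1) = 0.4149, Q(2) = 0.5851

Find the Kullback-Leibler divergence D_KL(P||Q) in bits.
1.1841 bits

D_KL(P||Q) = Σ P(x) log₂(P(x)/Q(x))

Computing term by term:
  P(1)·log₂(P(1)/Q(1)) = 0.9901·log₂(0.9901/0.4149) = 1.24239
  P(2)·log₂(P(2)/Q(2)) = 0.0099·log₂(0.0099/0.5851) = -0.05826

D_KL(P||Q) = 1.24239 - 0.05826 = 1.18413 ≈ 1.1841 bits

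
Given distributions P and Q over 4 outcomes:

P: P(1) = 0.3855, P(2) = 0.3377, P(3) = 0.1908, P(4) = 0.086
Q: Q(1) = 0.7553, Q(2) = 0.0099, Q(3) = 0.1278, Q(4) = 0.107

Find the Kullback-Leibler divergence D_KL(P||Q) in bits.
1.4288 bits

D_KL(P||Q) = Σ P(x) log₂(P(x)/Q(x))

Computing term by term:
  P(1)·log₂(P(1)/Q(1)) = 0.3855·log₂(0.3855/0.7553) = -0.37406
  P(2)·log₂(P(2)/Q(2)) = 0.3377·log₂(0.3377/0.0099) = 1.71963
  P(3)·log₂(P(3)/Q(3)) = 0.1908·log₂(0.1908/0.1278) = 0.11032
  P(4)·log₂(P(4)/Q(4)) = 0.086·log₂(0.086/0.107) = -0.02711

D_KL(P||Q) = -0.37406 + 1.71963 + 0.11032 - 0.02711 = 1.42878 ≈ 1.4288 bits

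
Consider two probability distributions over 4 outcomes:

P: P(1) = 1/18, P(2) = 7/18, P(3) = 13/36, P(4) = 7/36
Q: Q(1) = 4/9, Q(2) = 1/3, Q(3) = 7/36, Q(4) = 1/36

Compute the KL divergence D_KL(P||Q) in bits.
0.7882 bits

D_KL(P||Q) = Σ P(x) log₂(P(x)/Q(x))

Computing term by term:
  P(1)·log₂(P(1)/Q(1)) = (1/18)·log₂((1/18)/(4/9)) = -0.16667
  P(2)·log₂(P(2)/Q(2)) = (7/18)·log₂((7/18)/(1/3)) = 0.08649
  P(3)·log₂(P(3)/Q(3)) = (13/36)·log₂((13/36)/(7/36)) = 0.32250
  P(4)·log₂(P(4)/Q(4)) = (7/36)·log₂((7/36)/(1/36)) = 0.54587

D_KL(P||Q) = -0.16667 + 0.08649 + 0.32250 + 0.54587 = 0.78819 ≈ 0.7882 bits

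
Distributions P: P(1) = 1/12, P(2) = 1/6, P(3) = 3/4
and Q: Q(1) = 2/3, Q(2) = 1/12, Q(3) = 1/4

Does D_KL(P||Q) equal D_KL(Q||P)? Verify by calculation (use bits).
D_KL(P||Q) = 1.1054 bits, D_KL(Q||P) = 1.5204 bits. No — D_KL(P||Q) ≠ D_KL(Q||P) for this pair.

D_KL(P||Q) = Σ P(x) log₂(P(x)/Q(x))

Computing term by term:
  P(1)·log₂(P(1)/Q(1)) = (1/12)·log₂((1/12)/(2/3)) = -0.25000
  P(2)·log₂(P(2)/Q(2)) = (1/6)·log₂((1/6)/(1/12)) = 0.16667
  P(3)·log₂(P(3)/Q(3)) = (3/4)·log₂((3/4)/(1/4)) = 1.18872

D_KL(P||Q) = -0.25000 + 0.16667 + 1.18872 = 1.10539 ≈ 1.1054 bits

D_KL(Q||P) = Σ Q(x) log₂(Q(x)/P(x))

Computing term by term:
  Q(1)·log₂(Q(1)/P(1)) = (2/3)·log₂((2/3)/(1/12)) = 2.00000
  Q(2)·log₂(Q(2)/P(2)) = (1/12)·log₂((1/12)/(1/6)) = -0.08333
  Q(3)·log₂(Q(3)/P(3)) = (1/4)·log₂((1/4)/(3/4)) = -0.39624

D_KL(Q||P) = 2.00000 - 0.08333 - 0.39624 = 1.52043 ≈ 1.5204 bits

These are NOT equal (difference: 0.4150 bits). KL divergence is asymmetric: D_KL(P||Q) ≠ D_KL(Q||P) in general.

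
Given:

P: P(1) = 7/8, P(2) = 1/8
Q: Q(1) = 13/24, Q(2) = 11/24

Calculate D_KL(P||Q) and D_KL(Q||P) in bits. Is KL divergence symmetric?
D_KL(P||Q) = 0.3711 bits, D_KL(Q||P) = 0.4844 bits. No, KL divergence is not symmetric.

D_KL(P||Q) = Σ P(x) log₂(P(x)/Q(x))

Computing term by term:
  P(1)·log₂(P(1)/Q(1)) = (7/8)·log₂((7/8)/(13/24)) = 0.60539
  P(2)·log₂(P(2)/Q(2)) = (1/8)·log₂((1/8)/(11/24)) = -0.23431

D_KL(P||Q) = 0.60539 - 0.23431 = 0.37108 ≈ 0.3711 bits

D_KL(Q||P) = Σ Q(x) log₂(Q(x)/P(x))

Computing term by term:
  Q(1)·log₂(Q(1)/P(1)) = (13/24)·log₂((13/24)/(7/8)) = -0.37477
  Q(2)·log₂(Q(2)/P(2)) = (11/24)·log₂((11/24)/(1/8)) = 0.85913

D_KL(Q||P) = -0.37477 + 0.85913 = 0.48436 ≈ 0.4844 bits

These are NOT equal (difference: 0.1133 bits). KL divergence is asymmetric: D_KL(P||Q) ≠ D_KL(Q||P) in general.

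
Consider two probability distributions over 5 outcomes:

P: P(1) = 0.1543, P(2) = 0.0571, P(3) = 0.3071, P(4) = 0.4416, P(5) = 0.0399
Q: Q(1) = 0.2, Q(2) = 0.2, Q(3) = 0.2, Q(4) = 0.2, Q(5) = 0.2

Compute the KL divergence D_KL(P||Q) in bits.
0.4408 bits

D_KL(P||Q) = Σ P(x) log₂(P(x)/Q(x))

Computing term by term:
  P(1)·log₂(P(1)/Q(1)) = 0.1543·log₂(0.1543/0.2) = -0.05775
  P(2)·log₂(P(2)/Q(2)) = 0.0571·log₂(0.0571/0.2) = -0.10326
  P(3)·log₂(P(3)/Q(3)) = 0.3071·log₂(0.3071/0.2) = 0.19001
  P(4)·log₂(P(4)/Q(4)) = 0.4416·log₂(0.4416/0.2) = 0.50463
  P(5)·log₂(P(5)/Q(5)) = 0.0399·log₂(0.0399/0.2) = -0.09279

D_KL(P||Q) = -0.05775 - 0.10326 + 0.19001 + 0.50463 - 0.09279 = 0.44084 ≈ 0.4408 bits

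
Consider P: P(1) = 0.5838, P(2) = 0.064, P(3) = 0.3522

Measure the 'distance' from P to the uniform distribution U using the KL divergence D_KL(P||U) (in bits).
0.3476 bits

U(i) = 1/3 for all i

D_KL(P||U) = Σ P(x) log₂(P(x) / (1/3))
           = Σ P(x) log₂(P(x)) + log₂(3)
           = log₂(3) - H(P)

H(P) = -Σ P(x) log₂(P(x)):
  -P(1)·log₂(P(1)) = -(0.5838)·log₂(0.5838) = 0.45329
  -P(2)·log₂(P(2)) = -(0.064)·log₂(0.064) = 0.25381
  -P(3)·log₂(P(3)) = -(0.3522)·log₂(0.3522) = 0.53025
H(P) = 0.45329 + 0.25381 + 0.53025 = 1.23735 bits

log₂(3) = 1.58496 bits

D_KL(P||U) = 1.58496 - 1.23735 = 0.34761 ≈ 0.3476 bits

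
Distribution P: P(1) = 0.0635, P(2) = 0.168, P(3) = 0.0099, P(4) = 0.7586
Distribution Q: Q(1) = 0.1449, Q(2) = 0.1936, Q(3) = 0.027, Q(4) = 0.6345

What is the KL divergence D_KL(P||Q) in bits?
0.0712 bits

D_KL(P||Q) = Σ P(x) log₂(P(x)/Q(x))

Computing term by term:
  P(1)·log₂(P(1)/Q(1)) = 0.0635·log₂(0.0635/0.1449) = -0.07558
  P(2)·log₂(P(2)/Q(2)) = 0.168·log₂(0.168/0.1936) = -0.03438
  P(3)·log₂(P(3)/Q(3)) = 0.0099·log₂(0.0099/0.027) = -0.01433
  P(4)·log₂(P(4)/Q(4)) = 0.7586·log₂(0.7586/0.6345) = 0.19551

D_KL(P||Q) = -0.07558 - 0.03438 - 0.01433 + 0.19551 = 0.07122 ≈ 0.0712 bits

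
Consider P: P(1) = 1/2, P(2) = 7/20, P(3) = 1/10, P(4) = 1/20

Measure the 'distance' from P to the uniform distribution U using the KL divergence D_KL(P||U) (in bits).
0.4216 bits

U(i) = 1/4 for all i

D_KL(P||U) = Σ P(x) log₂(P(x) / (1/4))
           = Σ P(x) log₂(P(x)) + log₂(4)
           = log₂(4) - H(P)

H(P) = -Σ P(x) log₂(P(x)):
  -P(1)·log₂(P(1)) = -(1/2)·log₂(1/2) = 0.50000
  -P(2)·log₂(P(2)) = -(7/20)·log₂(7/20) = 0.53010
  -P(3)·log₂(P(3)) = -(1/10)·log₂(1/10) = 0.33219
  -P(4)·log₂(P(4)) = -(1/20)·log₂(1/20) = 0.21610
H(P) = 0.50000 + 0.53010 + 0.33219 + 0.21610 = 1.57839 bits

log₂(4) = 2.00000 bits

D_KL(P||U) = 2.00000 - 1.57839 = 0.42161 ≈ 0.4216 bits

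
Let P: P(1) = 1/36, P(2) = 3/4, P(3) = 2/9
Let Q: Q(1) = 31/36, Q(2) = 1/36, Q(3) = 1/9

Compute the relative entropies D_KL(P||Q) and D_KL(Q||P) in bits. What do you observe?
D_KL(P||Q) = 3.6508 bits, D_KL(Q||P) = 4.0229 bits. The two directions give different values (D_KL(Q||P) exceeds D_KL(P||Q) by 0.3721 bits): KL divergence is asymmetric.

D_KL(P||Q) = Σ P(x) log₂(P(x)/Q(x))

Computing term by term:
  P(1)·log₂(P(1)/Q(1)) = (1/36)·log₂((1/36)/(31/36)) = -0.13762
  P(2)·log₂(P(2)/Q(2)) = (3/4)·log₂((3/4)/(1/36)) = 3.56617
  P(3)·log₂(P(3)/Q(3)) = (2/9)·log₂((2/9)/(1/9)) = 0.22222

D_KL(P||Q) = -0.13762 + 3.56617 + 0.22222 = 3.65077 ≈ 3.6508 bits

D_KL(Q||P) = Σ Q(x) log₂(Q(x)/P(x))

Computing term by term:
  Q(1)·log₂(Q(1)/P(1)) = (31/36)·log₂((31/36)/(1/36)) = 4.26611
  Q(2)·log₂(Q(2)/P(2)) = (1/36)·log₂((1/36)/(3/4)) = -0.13208
  Q(3)·log₂(Q(3)/P(3)) = (1/9)·log₂((1/9)/(2/9)) = -0.11111

D_KL(Q||P) = 4.26611 - 0.13208 - 0.11111 = 4.02292 ≈ 4.0229 bits

These are NOT equal (difference: 0.3721 bits). KL divergence is asymmetric: D_KL(P||Q) ≠ D_KL(Q||P) in general.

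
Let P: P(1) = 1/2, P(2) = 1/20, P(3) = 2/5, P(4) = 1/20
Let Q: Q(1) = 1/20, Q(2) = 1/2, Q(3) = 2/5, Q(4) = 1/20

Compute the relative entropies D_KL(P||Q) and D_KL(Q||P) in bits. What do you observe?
D_KL(P||Q) = 1.4949 bits, D_KL(Q||P) = 1.4949 bits. The two directions give the same value here, because Q is a self-inverse relabeling of P; in general KL divergence is asymmetric.

D_KL(P||Q) = Σ P(x) log₂(P(x)/Q(x))

Computing term by term:
  P(1)·log₂(P(1)/Q(1)) = (1/2)·log₂((1/2)/(1/20)) = 1.66096
  P(2)·log₂(P(2)/Q(2)) = (1/20)·log₂((1/20)/(1/2)) = -0.16610
  P(3)·log₂(P(3)/Q(3)) = (2/5)·log₂((2/5)/(2/5)) = 0.00000
  P(4)·log₂(P(4)/Q(4)) = (1/20)·log₂((1/20)/(1/20)) = 0.00000

D_KL(P||Q) = 1.66096 - 0.16610 + 0.00000 + 0.00000 = 1.49486 ≈ 1.4949 bits

D_KL(Q||P) = Σ Q(x) log₂(Q(x)/P(x))

Computing term by term:
  Q(1)·log₂(Q(1)/P(1)) = (1/20)·log₂((1/20)/(1/2)) = -0.16610
  Q(2)·log₂(Q(2)/P(2)) = (1/2)·log₂((1/2)/(1/20)) = 1.66096
  Q(3)·log₂(Q(3)/P(3)) = (2/5)·log₂((2/5)/(2/5)) = 0.00000
  Q(4)·log₂(Q(4)/P(4)) = (1/20)·log₂((1/20)/(1/20)) = 0.00000

D_KL(Q||P) = -0.16610 + 1.66096 + 0.00000 + 0.00000 = 1.49486 ≈ 1.4949 bits

These ARE equal here. Q is P with outcomes relabeled (Q(1) = P(2), Q(2) = P(1)) by a relabeling that is its own inverse, so the two sums contain exactly the same terms in a different order. This is a special case — KL divergence is not symmetric in general: D_KL(P||Q) ≠ D_KL(Q||P) for most P, Q.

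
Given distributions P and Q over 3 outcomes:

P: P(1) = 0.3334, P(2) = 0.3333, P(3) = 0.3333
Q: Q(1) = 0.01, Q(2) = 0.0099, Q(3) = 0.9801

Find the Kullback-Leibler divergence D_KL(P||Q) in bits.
2.8590 bits

D_KL(P||Q) = Σ P(x) log₂(P(x)/Q(x))

Computing term by term:
  P(1)·log₂(P(1)/Q(1)) = 0.3334·log₂(0.3334/0.01) = 1.68673
  P(2)·log₂(P(2)/Q(2)) = 0.3333·log₂(0.3333/0.0099) = 1.69091
  P(3)·log₂(P(3)/Q(3)) = 0.3333·log₂(0.3333/0.9801) = -0.51865

D_KL(P||Q) = 1.68673 + 1.69091 - 0.51865 = 2.85899 ≈ 2.8590 bits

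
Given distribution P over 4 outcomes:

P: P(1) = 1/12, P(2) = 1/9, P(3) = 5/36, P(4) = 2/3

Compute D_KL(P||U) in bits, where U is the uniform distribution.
0.5635 bits

U(i) = 1/4 for all i

D_KL(P||U) = Σ P(x) log₂(P(x) / (1/4))
           = Σ P(x) log₂(P(x)) + log₂(4)
           = log₂(4) - H(P)

H(P) = -Σ P(x) log₂(P(x)):
  -P(1)·log₂(P(1)) = -(1/12)·log₂(1/12) = 0.29875
  -P(2)·log₂(P(2)) = -(1/9)·log₂(1/9) = 0.35221
  -P(3)·log₂(P(3)) = -(5/36)·log₂(5/36) = 0.39556
  -P(4)·log₂(P(4)) = -(2/3)·log₂(2/3) = 0.38998
H(P) = 0.29875 + 0.35221 + 0.39556 + 0.38998 = 1.43650 bits

log₂(4) = 2.00000 bits

D_KL(P||U) = 2.00000 - 1.43650 = 0.56350 ≈ 0.5635 bits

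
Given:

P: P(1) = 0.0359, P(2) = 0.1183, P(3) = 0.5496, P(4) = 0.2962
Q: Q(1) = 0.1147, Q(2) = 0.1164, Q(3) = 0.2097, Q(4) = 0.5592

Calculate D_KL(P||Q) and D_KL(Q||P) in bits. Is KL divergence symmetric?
D_KL(P||Q) = 0.4350 bits, D_KL(Q||P) = 0.4107 bits. No, KL divergence is not symmetric.

D_KL(P||Q) = Σ P(x) log₂(P(x)/Q(x))

Computing term by term:
  P(1)·log₂(P(1)/Q(1)) = 0.0359·log₂(0.0359/0.1147) = -0.06016
  P(2)·log₂(P(2)/Q(2)) = 0.1183·log₂(0.1183/0.1164) = 0.00276
  P(3)·log₂(P(3)/Q(3)) = 0.5496·log₂(0.5496/0.2097) = 0.76397
  P(4)·log₂(P(4)/Q(4)) = 0.2962·log₂(0.2962/0.5592) = -0.27155

D_KL(P||Q) = -0.06016 + 0.00276 + 0.76397 - 0.27155 = 0.43502 ≈ 0.4350 bits

D_KL(Q||P) = Σ Q(x) log₂(Q(x)/P(x))

Computing term by term:
  Q(1)·log₂(Q(1)/P(1)) = 0.1147·log₂(0.1147/0.0359) = 0.19222
  Q(2)·log₂(Q(2)/P(2)) = 0.1164·log₂(0.1164/0.1183) = -0.00272
  Q(3)·log₂(Q(3)/P(3)) = 0.2097·log₂(0.2097/0.5496) = -0.29149
  Q(4)·log₂(Q(4)/P(4)) = 0.5592·log₂(0.5592/0.2962) = 0.51267

D_KL(Q||P) = 0.19222 - 0.00272 - 0.29149 + 0.51267 = 0.41068 ≈ 0.4107 bits

These are NOT equal (difference: 0.0243 bits). KL divergence is asymmetric: D_KL(P||Q) ≠ D_KL(Q||P) in general.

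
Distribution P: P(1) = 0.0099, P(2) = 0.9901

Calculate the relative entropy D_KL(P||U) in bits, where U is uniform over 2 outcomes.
0.9199 bits

U(i) = 1/2 for all i

D_KL(P||U) = Σ P(x) log₂(P(x) / (1/2))
           = Σ P(x) log₂(P(x)) + log₂(2)
           = log₂(2) - H(P)

H(P) = -Σ P(x) log₂(P(x)):
  -P(1)·log₂(P(1)) = -(0.0099)·log₂(0.0099) = 0.06592
  -P(2)·log₂(P(2)) = -(0.9901)·log₂(0.9901) = 0.01421
H(P) = 0.06592 + 0.01421 = 0.08013 bits

log₂(2) = 1.00000 bits

D_KL(P||U) = 1.00000 - 0.08013 = 0.91987 ≈ 0.9199 bits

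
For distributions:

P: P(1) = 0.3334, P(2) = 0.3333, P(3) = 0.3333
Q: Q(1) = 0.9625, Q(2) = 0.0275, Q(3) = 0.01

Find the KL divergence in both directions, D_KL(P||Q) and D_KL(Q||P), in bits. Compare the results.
D_KL(P||Q) = 2.3758 bits, D_KL(Q||P) = 1.3226 bits. D_KL(P||Q) is larger than D_KL(Q||P) by 1.0532 bits; the two directions differ.

D_KL(P||Q) = Σ P(x) log₂(P(x)/Q(x))

Computing term by term:
  P(1)·log₂(P(1)/Q(1)) = 0.3334·log₂(0.3334/0.9625) = -0.50995
  P(2)·log₂(P(2)/Q(2)) = 0.3333·log₂(0.3333/0.0275) = 1.19965
  P(3)·log₂(P(3)/Q(3)) = 0.3333·log₂(0.3333/0.01) = 1.68608

D_KL(P||Q) = -0.50995 + 1.19965 + 1.68608 = 2.37578 ≈ 2.3758 bits

D_KL(Q||P) = Σ Q(x) log₂(Q(x)/P(x))

Computing term by term:
  Q(1)·log₂(Q(1)/P(1)) = 0.9625·log₂(0.9625/0.3334) = 1.47217
  Q(2)·log₂(Q(2)/P(2)) = 0.0275·log₂(0.0275/0.3333) = -0.09898
  Q(3)·log₂(Q(3)/P(3)) = 0.01·log₂(0.01/0.3333) = -0.05059

D_KL(Q||P) = 1.47217 - 0.09898 - 0.05059 = 1.32260 ≈ 1.3226 bits

These are NOT equal (difference: 1.0532 bits). KL divergence is asymmetric: D_KL(P||Q) ≠ D_KL(Q||P) in general.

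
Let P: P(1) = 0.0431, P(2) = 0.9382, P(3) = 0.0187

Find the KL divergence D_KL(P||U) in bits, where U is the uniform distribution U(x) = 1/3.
1.1958 bits

U(i) = 1/3 for all i

D_KL(P||U) = Σ P(x) log₂(P(x) / (1/3))
           = Σ P(x) log₂(P(x)) + log₂(3)
           = log₂(3) - H(P)

H(P) = -Σ P(x) log₂(P(x)):
  -P(1)·log₂(P(1)) = -(0.0431)·log₂(0.0431) = 0.19551
  -P(2)·log₂(P(2)) = -(0.9382)·log₂(0.9382) = 0.08634
  -P(3)·log₂(P(3)) = -(0.0187)·log₂(0.0187) = 0.10735
H(P) = 0.19551 + 0.08634 + 0.10735 = 0.38920 bits

log₂(3) = 1.58496 bits

D_KL(P||U) = 1.58496 - 0.38920 = 1.19576 ≈ 1.1958 bits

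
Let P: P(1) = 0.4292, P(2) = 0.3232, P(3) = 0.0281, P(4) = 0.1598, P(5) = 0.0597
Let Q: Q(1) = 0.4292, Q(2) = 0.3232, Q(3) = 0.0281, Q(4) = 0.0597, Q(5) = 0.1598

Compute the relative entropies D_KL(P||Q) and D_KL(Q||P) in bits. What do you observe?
D_KL(P||Q) = 0.1422 bits, D_KL(Q||P) = 0.1422 bits. The two directions give the same value here, because Q is a self-inverse relabeling of P; in general KL divergence is asymmetric.

D_KL(P||Q) = Σ P(x) log₂(P(x)/Q(x))

Computing term by term:
  P(1)·log₂(P(1)/Q(1)) = 0.4292·log₂(0.4292/0.4292) = 0.00000
  P(2)·log₂(P(2)/Q(2)) = 0.3232·log₂(0.3232/0.3232) = 0.00000
  P(3)·log₂(P(3)/Q(3)) = 0.0281·log₂(0.0281/0.0281) = 0.00000
  P(4)·log₂(P(4)/Q(4)) = 0.1598·log₂(0.1598/0.0597) = 0.22699
  P(5)·log₂(P(5)/Q(5)) = 0.0597·log₂(0.0597/0.1598) = -0.08480

D_KL(P||Q) = 0.00000 + 0.00000 + 0.00000 + 0.22699 - 0.08480 = 0.14219 ≈ 0.1422 bits

D_KL(Q||P) = Σ Q(x) log₂(Q(x)/P(x))

Computing term by term:
  Q(1)·log₂(Q(1)/P(1)) = 0.4292·log₂(0.4292/0.4292) = 0.00000
  Q(2)·log₂(Q(2)/P(2)) = 0.3232·log₂(0.3232/0.3232) = 0.00000
  Q(3)·log₂(Q(3)/P(3)) = 0.0281·log₂(0.0281/0.0281) = 0.00000
  Q(4)·log₂(Q(4)/P(4)) = 0.0597·log₂(0.0597/0.1598) = -0.08480
  Q(5)·log₂(Q(5)/P(5)) = 0.1598·log₂(0.1598/0.0597) = 0.22699

D_KL(Q||P) = 0.00000 + 0.00000 + 0.00000 - 0.08480 + 0.22699 = 0.14219 ≈ 0.1422 bits

These ARE equal here. Q is P with outcomes relabeled (Q(4) = P(5), Q(5) = P(4)) by a relabeling that is its own inverse, so the two sums contain exactly the same terms in a different order. This is a special case — KL divergence is not symmetric in general: D_KL(P||Q) ≠ D_KL(Q||P) for most P, Q.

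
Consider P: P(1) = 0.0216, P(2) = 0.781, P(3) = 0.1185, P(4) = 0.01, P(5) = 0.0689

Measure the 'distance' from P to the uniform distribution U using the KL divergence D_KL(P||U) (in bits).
1.2269 bits

U(i) = 1/5 for all i

D_KL(P||U) = Σ P(x) log₂(P(x) / (1/5))
           = Σ P(x) log₂(P(x)) + log₂(5)
           = log₂(5) - H(P)

H(P) = -Σ P(x) log₂(P(x)):
  -P(1)·log₂(P(1)) = -(0.0216)·log₂(0.0216) = 0.11951
  -P(2)·log₂(P(2)) = -(0.781)·log₂(0.781) = 0.27851
  -P(3)·log₂(P(3)) = -(0.1185)·log₂(0.1185) = 0.36463
  -P(4)·log₂(P(4)) = -(0.01)·log₂(0.01) = 0.06644
  -P(5)·log₂(P(5)) = -(0.0689)·log₂(0.0689) = 0.26591
H(P) = 0.11951 + 0.27851 + 0.36463 + 0.06644 + 0.26591 = 1.09500 bits

log₂(5) = 2.32193 bits

D_KL(P||U) = 2.32193 - 1.09500 = 1.22693 ≈ 1.2269 bits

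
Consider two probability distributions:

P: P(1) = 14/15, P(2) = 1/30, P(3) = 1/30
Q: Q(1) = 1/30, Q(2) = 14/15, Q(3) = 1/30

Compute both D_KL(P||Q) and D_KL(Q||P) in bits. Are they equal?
D_KL(P||Q) = 4.3266 bits, D_KL(Q||P) = 4.3266 bits. Yes, in this case they are equal (although KL divergence is not symmetric in general).

D_KL(P||Q) = Σ P(x) log₂(P(x)/Q(x))

Computing term by term:
  P(1)·log₂(P(1)/Q(1)) = (14/15)·log₂((14/15)/(1/30)) = 4.48686
  P(2)·log₂(P(2)/Q(2)) = (1/30)·log₂((1/30)/(14/15)) = -0.16025
  P(3)·log₂(P(3)/Q(3)) = (1/30)·log₂((1/30)/(1/30)) = 0.00000

D_KL(P||Q) = 4.48686 - 0.16025 + 0.00000 = 4.32661 ≈ 4.3266 bits

D_KL(Q||P) = Σ Q(x) log₂(Q(x)/P(x))

Computing term by term:
  Q(1)·log₂(Q(1)/P(1)) = (1/30)·log₂((1/30)/(14/15)) = -0.16025
  Q(2)·log₂(Q(2)/P(2)) = (14/15)·log₂((14/15)/(1/30)) = 4.48686
  Q(3)·log₂(Q(3)/P(3)) = (1/30)·log₂((1/30)/(1/30)) = 0.00000

D_KL(Q||P) = -0.16025 + 4.48686 + 0.00000 = 4.32661 ≈ 4.3266 bits

These ARE equal here. Q is P with outcomes relabeled (Q(1) = P(2), Q(2) = P(1)) by a relabeling that is its own inverse, so the two sums contain exactly the same terms in a different order. This is a special case — KL divergence is not symmetric in general: D_KL(P||Q) ≠ D_KL(Q||P) for most P, Q.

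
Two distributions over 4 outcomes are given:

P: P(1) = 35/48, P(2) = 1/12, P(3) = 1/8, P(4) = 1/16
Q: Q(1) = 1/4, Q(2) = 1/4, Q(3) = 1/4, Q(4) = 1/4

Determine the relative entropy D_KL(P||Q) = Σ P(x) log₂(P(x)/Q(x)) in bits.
0.7440 bits

D_KL(P||Q) = Σ P(x) log₂(P(x)/Q(x))

Computing term by term:
  P(1)·log₂(P(1)/Q(1)) = (35/48)·log₂((35/48)/(1/4)) = 1.12607
  P(2)·log₂(P(2)/Q(2)) = (1/12)·log₂((1/12)/(1/4)) = -0.13208
  P(3)·log₂(P(3)/Q(3)) = (1/8)·log₂((1/8)/(1/4)) = -0.12500
  P(4)·log₂(P(4)/Q(4)) = (1/16)·log₂((1/16)/(1/4)) = -0.12500

D_KL(P||Q) = 1.12607 - 0.13208 - 0.12500 - 0.12500 = 0.74399 ≈ 0.7440 bits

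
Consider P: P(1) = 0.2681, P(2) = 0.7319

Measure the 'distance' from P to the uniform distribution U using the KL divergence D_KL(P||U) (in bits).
0.1613 bits

U(i) = 1/2 for all i

D_KL(P||U) = Σ P(x) log₂(P(x) / (1/2))
           = Σ P(x) log₂(P(x)) + log₂(2)
           = log₂(2) - H(P)

H(P) = -Σ P(x) log₂(P(x)):
  -P(1)·log₂(P(1)) = -(0.2681)·log₂(0.2681) = 0.50916
  -P(2)·log₂(P(2)) = -(0.7319)·log₂(0.7319) = 0.32956
H(P) = 0.50916 + 0.32956 = 0.83872 bits

log₂(2) = 1.00000 bits

D_KL(P||U) = 1.00000 - 0.83872 = 0.16128 ≈ 0.1613 bits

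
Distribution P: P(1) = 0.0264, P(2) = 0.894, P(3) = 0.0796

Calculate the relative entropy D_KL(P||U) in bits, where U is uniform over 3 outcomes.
1.0114 bits

U(i) = 1/3 for all i

D_KL(P||U) = Σ P(x) log₂(P(x) / (1/3))
           = Σ P(x) log₂(P(x)) + log₂(3)
           = log₂(3) - H(P)

H(P) = -Σ P(x) log₂(P(x)):
  -P(1)·log₂(P(1)) = -(0.0264)·log₂(0.0264) = 0.13842
  -P(2)·log₂(P(2)) = -(0.894)·log₂(0.894) = 0.14452
  -P(3)·log₂(P(3)) = -(0.0796)·log₂(0.0796) = 0.29063
H(P) = 0.13842 + 0.14452 + 0.29063 = 0.57357 bits

log₂(3) = 1.58496 bits

D_KL(P||U) = 1.58496 - 0.57357 = 1.01139 ≈ 1.0114 bits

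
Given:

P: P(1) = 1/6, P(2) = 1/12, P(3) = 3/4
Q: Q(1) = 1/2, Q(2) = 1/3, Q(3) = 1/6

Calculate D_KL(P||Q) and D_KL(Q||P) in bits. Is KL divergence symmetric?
D_KL(P||Q) = 1.1966 bits, D_KL(Q||P) = 1.0975 bits. No, KL divergence is not symmetric.

D_KL(P||Q) = Σ P(x) log₂(P(x)/Q(x))

Computing term by term:
  P(1)·log₂(P(1)/Q(1)) = (1/6)·log₂((1/6)/(1/2)) = -0.26416
  P(2)·log₂(P(2)/Q(2)) = (1/12)·log₂((1/12)/(1/3)) = -0.16667
  P(3)·log₂(P(3)/Q(3)) = (3/4)·log₂((3/4)/(1/6)) = 1.62744

D_KL(P||Q) = -0.26416 - 0.16667 + 1.62744 = 1.19661 ≈ 1.1966 bits

D_KL(Q||P) = Σ Q(x) log₂(Q(x)/P(x))

Computing term by term:
  Q(1)·log₂(Q(1)/P(1)) = (1/2)·log₂((1/2)/(1/6)) = 0.79248
  Q(2)·log₂(Q(2)/P(2)) = (1/3)·log₂((1/3)/(1/12)) = 0.66667
  Q(3)·log₂(Q(3)/P(3)) = (1/6)·log₂((1/6)/(3/4)) = -0.36165

D_KL(Q||P) = 0.79248 + 0.66667 - 0.36165 = 1.09750 ≈ 1.0975 bits

These are NOT equal (difference: 0.0991 bits). KL divergence is asymmetric: D_KL(P||Q) ≠ D_KL(Q||P) in general.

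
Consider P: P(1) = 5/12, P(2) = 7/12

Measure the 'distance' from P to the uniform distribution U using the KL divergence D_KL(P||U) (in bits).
0.0201 bits

U(i) = 1/2 for all i

D_KL(P||U) = Σ P(x) log₂(P(x) / (1/2))
           = Σ P(x) log₂(P(x)) + log₂(2)
           = log₂(2) - H(P)

H(P) = -Σ P(x) log₂(P(x)):
  -P(1)·log₂(P(1)) = -(5/12)·log₂(5/12) = 0.52626
  -P(2)·log₂(P(2)) = -(7/12)·log₂(7/12) = 0.45360
H(P) = 0.52626 + 0.45360 = 0.97986 bits

log₂(2) = 1.00000 bits

D_KL(P||U) = 1.00000 - 0.97986 = 0.02014 ≈ 0.0201 bits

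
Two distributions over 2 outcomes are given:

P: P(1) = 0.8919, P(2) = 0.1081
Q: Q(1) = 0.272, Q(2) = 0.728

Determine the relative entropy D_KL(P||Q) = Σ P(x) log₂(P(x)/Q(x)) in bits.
1.2306 bits

D_KL(P||Q) = Σ P(x) log₂(P(x)/Q(x))

Computing term by term:
  P(1)·log₂(P(1)/Q(1)) = 0.8919·log₂(0.8919/0.272) = 1.52807
  P(2)·log₂(P(2)/Q(2)) = 0.1081·log₂(0.1081/0.728) = -0.29744

D_KL(P||Q) = 1.52807 - 0.29744 = 1.23063 ≈ 1.2306 bits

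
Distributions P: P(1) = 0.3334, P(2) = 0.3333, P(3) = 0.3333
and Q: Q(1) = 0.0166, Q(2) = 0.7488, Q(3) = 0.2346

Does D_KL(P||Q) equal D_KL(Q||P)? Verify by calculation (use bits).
D_KL(P||Q) = 1.2226 bits, D_KL(Q||P) = 0.6837 bits. No — D_KL(P||Q) ≠ D_KL(Q||P) for this pair.

D_KL(P||Q) = Σ P(x) log₂(P(x)/Q(x))

Computing term by term:
  P(1)·log₂(P(1)/Q(1)) = 0.3334·log₂(0.3334/0.0166) = 1.44295
  P(2)·log₂(P(2)/Q(2)) = 0.3333·log₂(0.3333/0.7488) = -0.38921
  P(3)·log₂(P(3)/Q(3)) = 0.3333·log₂(0.3333/0.2346) = 0.16886

D_KL(P||Q) = 1.44295 - 0.38921 + 0.16886 = 1.22260 ≈ 1.2226 bits

D_KL(Q||P) = Σ Q(x) log₂(Q(x)/P(x))

Computing term by term:
  Q(1)·log₂(Q(1)/P(1)) = 0.0166·log₂(0.0166/0.3334) = -0.07184
  Q(2)·log₂(Q(2)/P(2)) = 0.7488·log₂(0.7488/0.3333) = 0.87442
  Q(3)·log₂(Q(3)/P(3)) = 0.2346·log₂(0.2346/0.3333) = -0.11885

D_KL(Q||P) = -0.07184 + 0.87442 - 0.11885 = 0.68373 ≈ 0.6837 bits

These are NOT equal (difference: 0.5389 bits). KL divergence is asymmetric: D_KL(P||Q) ≠ D_KL(Q||P) in general.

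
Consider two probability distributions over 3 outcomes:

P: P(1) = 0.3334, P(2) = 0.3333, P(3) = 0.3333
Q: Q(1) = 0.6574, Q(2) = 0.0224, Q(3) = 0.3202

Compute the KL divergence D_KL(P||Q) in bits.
0.9910 bits

D_KL(P||Q) = Σ P(x) log₂(P(x)/Q(x))

Computing term by term:
  P(1)·log₂(P(1)/Q(1)) = 0.3334·log₂(0.3334/0.6574) = -0.32657
  P(2)·log₂(P(2)/Q(2)) = 0.3333·log₂(0.3333/0.0224) = 1.29829
  P(3)·log₂(P(3)/Q(3)) = 0.3333·log₂(0.3333/0.3202) = 0.01928

D_KL(P||Q) = -0.32657 + 1.29829 + 0.01928 = 0.99100 ≈ 0.9910 bits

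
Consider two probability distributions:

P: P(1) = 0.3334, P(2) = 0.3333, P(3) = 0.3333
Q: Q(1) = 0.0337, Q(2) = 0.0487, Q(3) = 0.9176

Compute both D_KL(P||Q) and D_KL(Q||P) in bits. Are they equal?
D_KL(P||Q) = 1.5402 bits, D_KL(Q||P) = 1.0941 bits. No, they are not equal.

D_KL(P||Q) = Σ P(x) log₂(P(x)/Q(x))

Computing term by term:
  P(1)·log₂(P(1)/Q(1)) = 0.3334·log₂(0.3334/0.0337) = 1.10236
  P(2)·log₂(P(2)/Q(2)) = 0.3333·log₂(0.3333/0.0487) = 0.92485
  P(3)·log₂(P(3)/Q(3)) = 0.3333·log₂(0.3333/0.9176) = -0.48697

D_KL(P||Q) = 1.10236 + 0.92485 - 0.48697 = 1.54024 ≈ 1.5402 bits

D_KL(Q||P) = Σ Q(x) log₂(Q(x)/P(x))

Computing term by term:
  Q(1)·log₂(Q(1)/P(1)) = 0.0337·log₂(0.0337/0.3334) = -0.11143
  Q(2)·log₂(Q(2)/P(2)) = 0.0487·log₂(0.0487/0.3333) = -0.13513
  Q(3)·log₂(Q(3)/P(3)) = 0.9176·log₂(0.9176/0.3333) = 1.34065

D_KL(Q||P) = -0.11143 - 0.13513 + 1.34065 = 1.09409 ≈ 1.0941 bits

These are NOT equal (difference: 0.4461 bits). KL divergence is asymmetric: D_KL(P||Q) ≠ D_KL(Q||P) in general.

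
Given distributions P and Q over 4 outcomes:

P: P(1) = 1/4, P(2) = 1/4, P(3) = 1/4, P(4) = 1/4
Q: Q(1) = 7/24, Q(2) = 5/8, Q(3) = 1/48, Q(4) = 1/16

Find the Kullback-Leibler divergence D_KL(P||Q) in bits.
1.0102 bits

D_KL(P||Q) = Σ P(x) log₂(P(x)/Q(x))

Computing term by term:
  P(1)·log₂(P(1)/Q(1)) = (1/4)·log₂((1/4)/(7/24)) = -0.05560
  P(2)·log₂(P(2)/Q(2)) = (1/4)·log₂((1/4)/(5/8)) = -0.33048
  P(3)·log₂(P(3)/Q(3)) = (1/4)·log₂((1/4)/(1/48)) = 0.89624
  P(4)·log₂(P(4)/Q(4)) = (1/4)·log₂((1/4)/(1/16)) = 0.50000

D_KL(P||Q) = -0.05560 - 0.33048 + 0.89624 + 0.50000 = 1.01016 ≈ 1.0102 bits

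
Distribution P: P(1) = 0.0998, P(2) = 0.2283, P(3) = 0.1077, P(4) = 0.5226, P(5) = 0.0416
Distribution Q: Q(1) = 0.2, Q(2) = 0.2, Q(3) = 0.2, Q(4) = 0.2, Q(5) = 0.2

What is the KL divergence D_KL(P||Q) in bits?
0.4773 bits

D_KL(P||Q) = Σ P(x) log₂(P(x)/Q(x))

Computing term by term:
  P(1)·log₂(P(1)/Q(1)) = 0.0998·log₂(0.0998/0.2) = -0.10009
  P(2)·log₂(P(2)/Q(2)) = 0.2283·log₂(0.2283/0.2) = 0.04359
  P(3)·log₂(P(3)/Q(3)) = 0.1077·log₂(0.1077/0.2) = -0.09617
  P(4)·log₂(P(4)/Q(4)) = 0.5226·log₂(0.5226/0.2) = 0.72417
  P(5)·log₂(P(5)/Q(5)) = 0.0416·log₂(0.0416/0.2) = -0.09424

D_KL(P||Q) = -0.10009 + 0.04359 - 0.09617 + 0.72417 - 0.09424 = 0.47726 ≈ 0.4773 bits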